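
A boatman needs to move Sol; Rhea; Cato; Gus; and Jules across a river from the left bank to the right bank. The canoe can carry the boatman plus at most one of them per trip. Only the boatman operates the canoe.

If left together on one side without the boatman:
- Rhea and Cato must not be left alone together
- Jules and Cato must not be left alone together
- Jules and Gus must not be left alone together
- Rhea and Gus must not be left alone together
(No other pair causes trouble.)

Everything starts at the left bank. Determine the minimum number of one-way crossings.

impossible

Whatever the first load, the items left behind include a forbidden pair without the boatman. No opening move is safe, so no plan exists.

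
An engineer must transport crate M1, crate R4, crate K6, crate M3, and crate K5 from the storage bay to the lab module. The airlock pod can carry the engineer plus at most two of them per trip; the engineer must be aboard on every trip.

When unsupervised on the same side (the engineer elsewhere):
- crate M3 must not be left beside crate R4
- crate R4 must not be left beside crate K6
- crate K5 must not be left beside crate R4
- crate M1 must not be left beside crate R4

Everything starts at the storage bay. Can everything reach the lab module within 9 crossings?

Yes — this plan uses 7 crossings (≤ 9):
1. Engineer goes to the lab module with crate R4.
2. Engineer goes back to the storage bay alone.
3. Engineer goes to the lab module with crate K6 and crate M1.
4. Engineer goes back to the storage bay with crate R4.
5. Engineer goes to the lab module with crate M3 and crate R4.
6. Engineer goes back to the storage bay with crate R4.
7. Engineer goes to the lab module with crate K5 and crate R4.

Yes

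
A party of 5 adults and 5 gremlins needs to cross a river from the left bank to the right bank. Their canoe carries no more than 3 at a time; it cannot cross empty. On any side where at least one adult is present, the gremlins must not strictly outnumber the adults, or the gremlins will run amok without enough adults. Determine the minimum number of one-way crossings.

Counting alone: each trip to the right bank takes at most 3 across and each return brings at least 1 back, so after t trips out (and t−1 returns) at most 3t − (t−1) of the 10 are across; that first reaches 10 at t = 5, so at least 9 crossings are needed.
The safety rule pushes this higher. Following every safe sequence of crossings, the most of the 10 that can be at the right bank as the canoe arrives there on crossing 9 is 9 — never all 10.
So no plan with fewer than 11 crossings exists, and this one achieves 11:
1. 2 gremlins → the right bank.  (the left bank: 5A 3G; the right bank: 0A 2G)
2. 1 gremlin ← the left bank.  (the left bank: 5A 4G; the right bank: 0A 1G)
3. 3 gremlins → the right bank.  (the left bank: 5A 1G; the right bank: 0A 4G)
4. 1 gremlin ← the left bank.  (the left bank: 5A 2G; the right bank: 0A 3G)
5. 3 adults → the right bank.  (the left bank: 2A 2G; the right bank: 3A 3G)
6. 1 adult and 1 gremlin ← the left bank.  (the left bank: 3A 3G; the right bank: 2A 2G)
7. 3 adults → the right bank.  (the left bank: 0A 3G; the right bank: 5A 2G)
8. 1 gremlin ← the left bank.  (the left bank: 0A 4G; the right bank: 5A 1G)
9. 2 gremlins → the right bank.  (the left bank: 0A 2G; the right bank: 5A 3G)
10. 1 gremlin ← the left bank.  (the left bank: 0A 3G; the right bank: 5A 2G)
11. 3 gremlins → the right bank.  (the left bank: 0A 0G; the right bank: 5A 5G)

11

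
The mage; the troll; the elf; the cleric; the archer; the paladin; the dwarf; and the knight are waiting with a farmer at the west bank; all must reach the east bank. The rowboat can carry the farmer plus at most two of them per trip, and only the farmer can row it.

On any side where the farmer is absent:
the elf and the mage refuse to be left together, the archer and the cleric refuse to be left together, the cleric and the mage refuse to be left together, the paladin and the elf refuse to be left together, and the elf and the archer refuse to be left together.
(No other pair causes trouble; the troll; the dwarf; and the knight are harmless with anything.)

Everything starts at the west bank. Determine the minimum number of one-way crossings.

Counting alone: the farmer can take at most 2 across per trip to the east bank, so moving all 8 needs at least 4 loaded trips out, with a return between consecutive ones — at least 7 crossings.
The safety rule pushes this higher. Following every safe sequence of crossings, the most of the 8 that can be at the east bank as the rowboat arrives there on crossing 7 is 7 — never all 8.
So no plan with fewer than 9 crossings exists, and this one achieves 9:
1. Farmer goes to the east bank with the cleric and the elf.  [the west bank: the archer, the dwarf, the knight, the mage, the paladin, the troll | the east bank: the cleric, the elf]
2. Farmer goes back to the west bank alone.  [the west bank: the archer, the dwarf, the knight, the mage, the paladin, the troll | the east bank: the cleric, the elf]
3. Farmer goes to the east bank with the mage and the troll.  [the west bank: the archer, the dwarf, the knight, the paladin | the east bank: the cleric, the elf, the mage, the troll]
4. Farmer goes back to the west bank with the cleric and the elf.  [the west bank: the archer, the cleric, the dwarf, the elf, the knight, the paladin | the east bank: the mage, the troll]
5. Farmer goes to the east bank with the archer and the paladin.  [the west bank: the cleric, the dwarf, the elf, the knight | the east bank: the archer, the mage, the paladin, the troll]
6. Farmer goes back to the west bank alone.  [the west bank: the cleric, the dwarf, the elf, the knight | the east bank: the archer, the mage, the paladin, the troll]
7. Farmer goes to the east bank with the dwarf and the knight.  [the west bank: the cleric, the elf | the east bank: the archer, the dwarf, the knight, the mage, the paladin, the troll]
8. Farmer goes back to the west bank alone.  [the west bank: the cleric, the elf | the east bank: the archer, the dwarf, the knight, the mage, the paladin, the troll]
9. Farmer goes to the east bank with the cleric and the elf.  [the west bank: — | the east bank: the archer, the cleric, the dwarf, the elf, the knight, the mage, the paladin, the troll]

9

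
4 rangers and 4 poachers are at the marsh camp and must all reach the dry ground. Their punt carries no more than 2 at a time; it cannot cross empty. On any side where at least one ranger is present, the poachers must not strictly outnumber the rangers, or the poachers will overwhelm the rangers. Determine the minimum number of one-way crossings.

impossible

Following every safe sequence of crossings from the start, the most of the 8 that can be at the dry ground as the punt arrives there on crossings 1, 3, 5 is 2, 3, 4 respectively; the best ever achieved is 4 of 8.
From crossing 7 on, no configuration arises that was not already reachable earlier: only 11 distinct safe configurations (who is on which side, and where the punt is) can ever be reached, none of them has everyone across, and every continuation just revisits them. They are: 0 rangers + 0 poachers across (punt back at the start); 0 rangers + 1 poacher across (punt there); 0 rangers + 1 poacher across (punt back at the start); 0 rangers + 2 poachers across (punt there); 0 rangers + 2 poachers across (punt back at the start); 0 rangers + 3 poachers across (punt there); 0 rangers + 3 poachers across (punt back at the start); 0 rangers + 4 poachers across (punt there); 1 ranger + 1 poacher across (punt there); 1 ranger + 1 poacher across (punt back at the start); 2 rangers + 2 poachers across (punt there). So no valid plan exists.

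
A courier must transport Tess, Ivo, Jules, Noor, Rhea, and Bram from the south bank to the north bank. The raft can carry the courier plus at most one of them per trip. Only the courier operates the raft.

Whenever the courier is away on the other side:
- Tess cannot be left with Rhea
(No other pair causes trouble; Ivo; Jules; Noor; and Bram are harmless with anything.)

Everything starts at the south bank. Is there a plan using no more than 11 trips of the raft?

Yes

Yes — this plan uses 11 crossings (≤ 11):
1. Courier goes to the north bank with Tess.
2. Courier goes back to the south bank alone.
3. Courier goes to the north bank with Ivo.
4. Courier goes back to the south bank alone.
5. Courier goes to the north bank with Jules.
6. Courier goes back to the south bank alone.
7. Courier goes to the north bank with Noor.
8. Courier goes back to the south bank alone.
9. Courier goes to the north bank with Bram.
10. Courier goes back to the south bank alone.
11. Courier goes to the north bank with Rhea.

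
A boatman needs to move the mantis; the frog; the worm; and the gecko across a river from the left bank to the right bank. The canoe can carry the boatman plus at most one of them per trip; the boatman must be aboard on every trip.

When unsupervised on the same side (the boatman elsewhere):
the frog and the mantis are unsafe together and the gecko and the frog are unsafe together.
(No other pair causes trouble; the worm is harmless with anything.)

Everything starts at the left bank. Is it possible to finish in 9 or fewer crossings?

Yes — this plan uses 9 crossings (≤ 9):
1. Boatman goes to the right bank with the frog.
2. Boatman goes back to the left bank alone.
3. Boatman goes to the right bank with the mantis.
4. Boatman goes back to the left bank with the frog.
5. Boatman goes to the right bank with the gecko.
6. Boatman goes back to the left bank alone.
7. Boatman goes to the right bank with the worm.
8. Boatman goes back to the left bank alone.
9. Boatman goes to the right bank with the frog.

Yes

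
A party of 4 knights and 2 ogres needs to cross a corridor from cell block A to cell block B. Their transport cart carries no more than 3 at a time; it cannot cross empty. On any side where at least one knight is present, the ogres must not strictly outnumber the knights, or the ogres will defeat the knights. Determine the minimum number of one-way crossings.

Counting alone: each trip to cell block B takes at most 3 across and each return brings at least 1 back, so after t trips out (and t−1 returns) at most 3t − (t−1) of the 6 are across; that first reaches 6 at t = 3, so at least 5 crossings are needed.
The plan below uses exactly 5 crossings, so it is optimal:
1. 2 ogres → cell block B.  (cell block A: 4K 0O; cell block B: 0K 2O)
2. 1 ogre ← cell block A.  (cell block A: 4K 1O; cell block B: 0K 1O)
3. 2 knights and 1 ogre → cell block B.  (cell block A: 2K 0O; cell block B: 2K 2O)
4. 1 ogre ← cell block A.  (cell block A: 2K 1O; cell block B: 2K 1O)
5. 2 knights and 1 ogre → cell block B.  (cell block A: 0K 0O; cell block B: 4K 2O)

5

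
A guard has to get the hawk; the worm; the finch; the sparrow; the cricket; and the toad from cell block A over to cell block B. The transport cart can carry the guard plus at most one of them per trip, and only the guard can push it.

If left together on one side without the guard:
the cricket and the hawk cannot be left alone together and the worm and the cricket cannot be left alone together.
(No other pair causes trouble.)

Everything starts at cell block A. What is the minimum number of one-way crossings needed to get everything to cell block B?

13

Counting alone: the guard can take at most 1 across per trip to cell block B, so moving all 6 needs at least 6 loaded trips out, with a return between consecutive ones — at least 11 crossings.
The safety rule pushes this higher. Following every safe sequence of crossings, the most of the 6 that can be at cell block B as the transport cart arrives there on crossing 11 is 5 — never all 6.
So no plan with fewer than 13 crossings exists, and this one achieves 13:
1. Guard goes to cell block B with the cricket.
2. Guard goes back to cell block A alone.
3. Guard goes to cell block B with the hawk.
4. Guard goes back to cell block A with the cricket.
5. Guard goes to cell block B with the worm.
6. Guard goes back to cell block A alone.
7. Guard goes to cell block B with the finch.
8. Guard goes back to cell block A alone.
9. Guard goes to cell block B with the sparrow.
10. Guard goes back to cell block A alone.
11. Guard goes to cell block B with the toad.
12. Guard goes back to cell block A alone.
13. Guard goes to cell block B with the cricket.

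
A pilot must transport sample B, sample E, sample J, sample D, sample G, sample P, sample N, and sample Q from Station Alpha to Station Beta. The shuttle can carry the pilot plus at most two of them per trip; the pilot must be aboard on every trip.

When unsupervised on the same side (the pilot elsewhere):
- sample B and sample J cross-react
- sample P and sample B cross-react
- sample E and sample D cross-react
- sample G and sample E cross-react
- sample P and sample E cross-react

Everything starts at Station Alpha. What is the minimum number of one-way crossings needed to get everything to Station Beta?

9

Counting alone: the pilot can take at most 2 across per trip to Station Beta, so moving all 8 needs at least 4 loaded trips out, with a return between consecutive ones — at least 7 crossings.
The safety rule pushes this higher. Following every safe sequence of crossings, the most of the 8 that can be at Station Beta as the shuttle arrives there on crossing 7 is 7 — never all 8.
So no plan with fewer than 9 crossings exists, and this one achieves 9:
1. Pilot goes to Station Beta with sample B and sample E.
2. Pilot goes back to Station Alpha alone.
3. Pilot goes to Station Beta with sample D and sample J.
4. Pilot goes back to Station Alpha with sample B and sample E.
5. Pilot goes to Station Beta with sample G and sample P.
6. Pilot goes back to Station Alpha alone.
7. Pilot goes to Station Beta with sample N and sample Q.
8. Pilot goes back to Station Alpha alone.
9. Pilot goes to Station Beta with sample B and sample E.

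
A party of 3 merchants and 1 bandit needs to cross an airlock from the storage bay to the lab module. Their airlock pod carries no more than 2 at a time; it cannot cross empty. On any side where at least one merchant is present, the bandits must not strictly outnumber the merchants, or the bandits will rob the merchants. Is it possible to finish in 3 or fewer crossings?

Counting alone: each trip to the lab module takes at most 2 across and each return brings at least 1 back, so after t trips out (and t−1 returns) at most 2t − (t−1) of the 4 are across; that first reaches 4 at t = 3, so at least 5 crossings are needed.
Since 3 < 5, 3 crossings cannot be enough. (The shortest complete plan in fact takes 5:)
1. 1 merchant and 1 bandit → the lab module.  (the storage bay: 2M 0B; the lab module: 1M 1B)
2. 1 bandit ← the storage bay.  (the storage bay: 2M 1B; the lab module: 1M 0B)
3. 1 merchant and 1 bandit → the lab module.  (the storage bay: 1M 0B; the lab module: 2M 1B)
4. 1 bandit ← the storage bay.  (the storage bay: 1M 1B; the lab module: 2M 0B)
5. 1 merchant and 1 bandit → the lab module.  (the storage bay: 0M 0B; the lab module: 3M 1B)

No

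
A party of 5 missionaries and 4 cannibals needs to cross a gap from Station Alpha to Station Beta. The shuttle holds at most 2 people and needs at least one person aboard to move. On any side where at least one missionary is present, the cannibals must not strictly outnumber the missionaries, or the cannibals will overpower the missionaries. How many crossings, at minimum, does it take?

Counting alone: each trip to Station Beta takes at most 2 across and each return brings at least 1 back, so after t trips out (and t−1 returns) at most 2t − (t−1) of the 9 are across; that first reaches 9 at t = 8, so at least 15 crossings are needed.
The plan below uses exactly 15 crossings, so it is optimal:
1. 2 cannibals → Station Beta.  (Station Alpha: 5M 2C; Station Beta: 0M 2C)
2. 1 cannibal ← Station Alpha.  (Station Alpha: 5M 3C; Station Beta: 0M 1C)
3. 2 cannibals → Station Beta.  (Station Alpha: 5M 1C; Station Beta: 0M 3C)
4. 1 cannibal ← Station Alpha.  (Station Alpha: 5M 2C; Station Beta: 0M 2C)
5. 2 missionaries → Station Beta.  (Station Alpha: 3M 2C; Station Beta: 2M 2C)
6. 1 cannibal ← Station Alpha.  (Station Alpha: 3M 3C; Station Beta: 2M 1C)
7. 1 missionary and 1 cannibal → Station Beta.  (Station Alpha: 2M 2C; Station Beta: 3M 2C)
8. 1 missionary ← Station Alpha.  (Station Alpha: 3M 2C; Station Beta: 2M 2C)
9. 1 missionary and 1 cannibal → Station Beta.  (Station Alpha: 2M 1C; Station Beta: 3M 3C)
10. 1 cannibal ← Station Alpha.  (Station Alpha: 2M 2C; Station Beta: 3M 2C)
11. 1 missionary and 1 cannibal → Station Beta.  (Station Alpha: 1M 1C; Station Beta: 4M 3C)
12. 1 missionary ← Station Alpha.  (Station Alpha: 2M 1C; Station Beta: 3M 3C)
13. 1 missionary and 1 cannibal → Station Beta.  (Station Alpha: 1M 0C; Station Beta: 4M 4C)
14. 1 cannibal ← Station Alpha.  (Station Alpha: 1M 1C; Station Beta: 4M 3C)
15. 1 missionary and 1 cannibal → Station Beta.  (Station Alpha: 0M 0C; Station Beta: 5M 4C)

15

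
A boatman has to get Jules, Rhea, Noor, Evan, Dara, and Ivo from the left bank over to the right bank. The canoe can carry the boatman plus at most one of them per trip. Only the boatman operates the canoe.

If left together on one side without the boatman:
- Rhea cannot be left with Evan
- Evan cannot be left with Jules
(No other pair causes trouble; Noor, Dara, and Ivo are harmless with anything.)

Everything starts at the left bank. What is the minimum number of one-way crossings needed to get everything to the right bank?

13

Counting alone: the boatman can take at most 1 across per trip to the right bank, so moving all 6 needs at least 6 loaded trips out, with a return between consecutive ones — at least 11 crossings.
The safety rule pushes this higher. Following every safe sequence of crossings, the most of the 6 that can be at the right bank as the canoe arrives there on crossing 11 is 5 — never all 6.
So no plan with fewer than 13 crossings exists, and this one achieves 13:
1. Boatman goes to the right bank with Evan.
2. Boatman goes back to the left bank alone.
3. Boatman goes to the right bank with Jules.
4. Boatman goes back to the left bank with Evan.
5. Boatman goes to the right bank with Rhea.
6. Boatman goes back to the left bank alone.
7. Boatman goes to the right bank with Noor.
8. Boatman goes back to the left bank alone.
9. Boatman goes to the right bank with Dara.
10. Boatman goes back to the left bank alone.
11. Boatman goes to the right bank with Ivo.
12. Boatman goes back to the left bank alone.
13. Boatman goes to the right bank with Evan.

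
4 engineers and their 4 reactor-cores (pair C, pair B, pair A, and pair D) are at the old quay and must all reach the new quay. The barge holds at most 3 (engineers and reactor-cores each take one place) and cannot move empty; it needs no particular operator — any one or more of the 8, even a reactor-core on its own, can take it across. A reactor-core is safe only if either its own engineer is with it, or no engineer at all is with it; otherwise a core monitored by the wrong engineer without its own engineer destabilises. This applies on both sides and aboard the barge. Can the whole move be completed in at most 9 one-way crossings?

Yes

Yes — this plan uses 9 crossings (≤ 9):
1. engineer C and reactor-core C cross → the new quay.
2. engineer C crosses ← the old quay.
3. engineer B, engineer C, and reactor-core B cross → the new quay.
4. engineer C and reactor-core C cross ← the old quay.
5. engineer A, engineer C, and engineer D cross → the new quay.
6. reactor-core B crosses ← the old quay.
7. reactor-core B and reactor-core C cross → the new quay.
8. reactor-core C crosses ← the old quay.
9. reactor-core A, reactor-core C, and reactor-core D cross → the new quay.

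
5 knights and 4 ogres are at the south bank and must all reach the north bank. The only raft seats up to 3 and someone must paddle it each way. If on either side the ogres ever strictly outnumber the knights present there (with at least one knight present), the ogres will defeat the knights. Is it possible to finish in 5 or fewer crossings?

Counting alone: each trip to the north bank takes at most 3 across and each return brings at least 1 back, so after t trips out (and t−1 returns) at most 3t − (t−1) of the 9 are across; that first reaches 9 at t = 4, so at least 7 crossings are needed.
Since 5 < 7, 5 crossings cannot be enough. (The shortest complete plan in fact takes 7:)
1. 3 ogres → the north bank.  (the south bank: 5K 1O; the north bank: 0K 3O)
2. 1 ogre ← the south bank.  (the south bank: 5K 2O; the north bank: 0K 2O)
3. 3 knights → the north bank.  (the south bank: 2K 2O; the north bank: 3K 2O)
4. 1 knight ← the south bank.  (the south bank: 3K 2O; the north bank: 2K 2O)
5. 2 knights and 1 ogre → the north bank.  (the south bank: 1K 1O; the north bank: 4K 3O)
6. 1 knight ← the south bank.  (the south bank: 2K 1O; the north bank: 3K 3O)
7. 2 knights and 1 ogre → the north bank.  (the south bank: 0K 0O; the north bank: 5K 4O)

No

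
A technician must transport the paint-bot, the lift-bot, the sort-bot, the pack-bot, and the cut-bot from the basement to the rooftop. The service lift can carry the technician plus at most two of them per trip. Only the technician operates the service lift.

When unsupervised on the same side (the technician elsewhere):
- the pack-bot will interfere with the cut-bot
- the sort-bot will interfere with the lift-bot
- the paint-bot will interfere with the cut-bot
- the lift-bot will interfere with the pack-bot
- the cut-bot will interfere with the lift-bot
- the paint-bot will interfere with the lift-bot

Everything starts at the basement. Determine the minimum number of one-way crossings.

Counting alone: the technician can take at most 2 across per trip to the rooftop, so moving all 5 needs at least 3 loaded trips out, with a return between consecutive ones — at least 5 crossings.
The safety rule pushes this higher. Following every safe sequence of crossings, the most of the 5 that can be at the rooftop as the service lift arrives there on crossing 5 is 4 — never all 5.
So no plan with fewer than 7 crossings exists, and this one achieves 7:
1. Technician goes to the rooftop with the cut-bot and the lift-bot.  [the basement: the pack-bot, the paint-bot, the sort-bot | the rooftop: the cut-bot, the lift-bot]
2. Technician goes back to the basement with the lift-bot.  [the basement: the lift-bot, the pack-bot, the paint-bot, the sort-bot | the rooftop: the cut-bot]
3. Technician goes to the rooftop with the lift-bot and the sort-bot.  [the basement: the pack-bot, the paint-bot | the rooftop: the cut-bot, the lift-bot, the sort-bot]
4. Technician goes back to the basement with the lift-bot.  [the basement: the lift-bot, the pack-bot, the paint-bot | the rooftop: the cut-bot, the sort-bot]
5. Technician goes to the rooftop with the pack-bot and the paint-bot.  [the basement: the lift-bot | the rooftop: the cut-bot, the pack-bot, the paint-bot, the sort-bot]
6. Technician goes back to the basement with the cut-bot.  [the basement: the cut-bot, the lift-bot | the rooftop: the pack-bot, the paint-bot, the sort-bot]
7. Technician goes to the rooftop with the cut-bot and the lift-bot.  [the basement: — | the rooftop: the cut-bot, the lift-bot, the pack-bot, the paint-bot, the sort-bot]

7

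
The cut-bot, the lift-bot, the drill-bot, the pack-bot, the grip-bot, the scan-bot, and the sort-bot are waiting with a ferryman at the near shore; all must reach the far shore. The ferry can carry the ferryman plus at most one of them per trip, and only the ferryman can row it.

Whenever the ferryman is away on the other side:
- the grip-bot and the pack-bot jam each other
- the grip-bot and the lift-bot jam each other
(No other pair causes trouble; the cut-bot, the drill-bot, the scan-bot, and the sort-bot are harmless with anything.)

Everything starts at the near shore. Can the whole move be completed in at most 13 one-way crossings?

No

Counting alone: the ferryman can take at most 1 across per trip to the far shore, so moving all 7 needs at least 7 loaded trips out, with a return between consecutive ones — at least 13 crossings.
The safety rule pushes this higher. Following every safe sequence of crossings, the most of the 7 that can be at the far shore as the ferry arrives there on crossing 13 is 6 — never all 7.
So the move cannot be finished within 13 crossings. (The shortest complete plan takes 15:)
1. Ferryman goes to the far shore with the grip-bot.  [the near shore: the cut-bot, the drill-bot, the lift-bot, the pack-bot, the scan-bot, the sort-bot | the far shore: the grip-bot]
2. Ferryman goes back to the near shore alone.  [the near shore: the cut-bot, the drill-bot, the lift-bot, the pack-bot, the scan-bot, the sort-bot | the far shore: the grip-bot]
3. Ferryman goes to the far shore with the cut-bot.  [the near shore: the drill-bot, the lift-bot, the pack-bot, the scan-bot, the sort-bot | the far shore: the cut-bot, the grip-bot]
4. Ferryman goes back to the near shore alone.  [the near shore: the drill-bot, the lift-bot, the pack-bot, the scan-bot, the sort-bot | the far shore: the cut-bot, the grip-bot]
5. Ferryman goes to the far shore with the lift-bot.  [the near shore: the drill-bot, the pack-bot, the scan-bot, the sort-bot | the far shore: the cut-bot, the grip-bot, the lift-bot]
6. Ferryman goes back to the near shore with the grip-bot.  [the near shore: the drill-bot, the grip-bot, the pack-bot, the scan-bot, the sort-bot | the far shore: the cut-bot, the lift-bot]
7. Ferryman goes to the far shore with the pack-bot.  [the near shore: the drill-bot, the grip-bot, the scan-bot, the sort-bot | the far shore: the cut-bot, the lift-bot, the pack-bot]
8. Ferryman goes back to the near shore alone.  [the near shore: the drill-bot, the grip-bot, the scan-bot, the sort-bot | the far shore: the cut-bot, the lift-bot, the pack-bot]
9. Ferryman goes to the far shore with the drill-bot.  [the near shore: the grip-bot, the scan-bot, the sort-bot | the far shore: the cut-bot, the drill-bot, the lift-bot, the pack-bot]
10. Ferryman goes back to the near shore alone.  [the near shore: the grip-bot, the scan-bot, the sort-bot | the far shore: the cut-bot, the drill-bot, the lift-bot, the pack-bot]
11. Ferryman goes to the far shore with the scan-bot.  [the near shore: the grip-bot, the sort-bot | the far shore: the cut-bot, the drill-bot, the lift-bot, the pack-bot, the scan-bot]
12. Ferryman goes back to the near shore alone.  [the near shore: the grip-bot, the sort-bot | the far shore: the cut-bot, the drill-bot, the lift-bot, the pack-bot, the scan-bot]
13. Ferryman goes to the far shore with the sort-bot.  [the near shore: the grip-bot | the far shore: the cut-bot, the drill-bot, the lift-bot, the pack-bot, the scan-bot, the sort-bot]
14. Ferryman goes back to the near shore alone.  [the near shore: the grip-bot | the far shore: the cut-bot, the drill-bot, the lift-bot, the pack-bot, the scan-bot, the sort-bot]
15. Ferryman goes to the far shore with the grip-bot.  [the near shore: — | the far shore: the cut-bot, the drill-bot, the grip-bot, the lift-bot, the pack-bot, the scan-bot, the sort-bot]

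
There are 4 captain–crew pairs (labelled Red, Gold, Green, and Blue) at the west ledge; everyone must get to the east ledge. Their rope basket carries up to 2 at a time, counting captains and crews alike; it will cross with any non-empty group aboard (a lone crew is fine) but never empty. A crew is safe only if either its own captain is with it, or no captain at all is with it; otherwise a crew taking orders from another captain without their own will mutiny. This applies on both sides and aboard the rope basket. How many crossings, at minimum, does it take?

impossible

Following every safe sequence of crossings from the start, the most of the 8 that can be at the east ledge as the rope basket arrives there on crossings 1, 3, 5 is 2, 3, 4 respectively; the best ever achieved is 4 of 8.
From crossing 7 on, no configuration arises that was not already reachable earlier: only 44 distinct safe configurations (who is on which side, and where the rope basket is) can ever be reached, none of them has everyone across, and every continuation just revisits them. So no valid plan exists.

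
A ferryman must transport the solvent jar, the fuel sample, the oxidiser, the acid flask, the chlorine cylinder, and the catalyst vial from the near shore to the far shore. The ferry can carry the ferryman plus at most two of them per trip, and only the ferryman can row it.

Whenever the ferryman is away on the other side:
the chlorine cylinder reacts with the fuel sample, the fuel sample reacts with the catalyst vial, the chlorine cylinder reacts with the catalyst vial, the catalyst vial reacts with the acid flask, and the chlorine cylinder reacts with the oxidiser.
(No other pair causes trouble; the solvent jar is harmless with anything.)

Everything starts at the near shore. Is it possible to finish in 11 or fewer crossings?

Yes

Yes — this plan uses 9 crossings (≤ 11):
1. Ferryman goes to the far shore with the catalyst vial and the chlorine cylinder.
2. Ferryman goes back to the near shore with the chlorine cylinder.
3. Ferryman goes to the far shore with the chlorine cylinder and the solvent jar.
4. Ferryman goes back to the near shore with the chlorine cylinder.
5. Ferryman goes to the far shore with the fuel sample and the oxidiser.
6. Ferryman goes back to the near shore with the fuel sample.
7. Ferryman goes to the far shore with the acid flask and the fuel sample.
8. Ferryman goes back to the near shore with the catalyst vial.
9. Ferryman goes to the far shore with the catalyst vial and the chlorine cylinder.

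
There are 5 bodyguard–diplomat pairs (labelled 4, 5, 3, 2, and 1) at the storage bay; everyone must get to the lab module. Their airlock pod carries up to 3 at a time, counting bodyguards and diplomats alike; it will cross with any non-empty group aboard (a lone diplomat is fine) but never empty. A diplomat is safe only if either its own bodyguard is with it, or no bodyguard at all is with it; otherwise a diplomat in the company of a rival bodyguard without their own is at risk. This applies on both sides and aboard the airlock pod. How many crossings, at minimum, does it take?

11

Counting alone: each trip to the lab module takes at most 3 across and each return brings at least 1 back, so after t trips out (and t−1 returns) at most 3t − (t−1) of the 10 are across; that first reaches 10 at t = 5, so at least 9 crossings are needed.
The safety rule pushes this higher. Following every safe sequence of crossings, the most of the 10 that can be at the lab module as the airlock pod arrives there on crossing 9 is 9 — never all 10.
So no plan with fewer than 11 crossings exists, and this one achieves 11:
1. bodyguard 4 and diplomat 4 cross → the lab module.
2. bodyguard 4 crosses ← the storage bay.
3. diplomat 2, diplomat 3, and diplomat 5 cross → the lab module.
4. diplomat 4 crosses ← the storage bay.
5. bodyguard 2, bodyguard 3, and bodyguard 5 cross → the lab module.
6. bodyguard 5 and diplomat 5 cross ← the storage bay.
7. bodyguard 1, bodyguard 4, and bodyguard 5 cross → the lab module.
8. diplomat 3 crosses ← the storage bay.
9. diplomat 4 and diplomat 5 cross → the lab module.
10. diplomat 4 crosses ← the storage bay.
11. diplomat 1, diplomat 3, and diplomat 4 cross → the lab module.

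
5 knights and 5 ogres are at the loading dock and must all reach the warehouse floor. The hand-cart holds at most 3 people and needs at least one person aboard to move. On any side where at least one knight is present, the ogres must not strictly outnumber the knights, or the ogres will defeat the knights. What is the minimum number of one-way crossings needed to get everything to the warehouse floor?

Counting alone: each trip to the warehouse floor takes at most 3 across and each return brings at least 1 back, so after t trips out (and t−1 returns) at most 3t − (t−1) of the 10 are across; that first reaches 10 at t = 5, so at least 9 crossings are needed.
The safety rule pushes this higher. Following every safe sequence of crossings, the most of the 10 that can be at the warehouse floor as the hand-cart arrives there on crossing 9 is 9 — never all 10.
So no plan with fewer than 11 crossings exists, and this one achieves 11:
1. 2 ogres → the warehouse floor.  (the loading dock: 5K 3O; the warehouse floor: 0K 2O)
2. 1 ogre ← the loading dock.  (the loading dock: 5K 4O; the warehouse floor: 0K 1O)
3. 3 ogres → the warehouse floor.  (the loading dock: 5K 1O; the warehouse floor: 0K 4O)
4. 1 ogre ← the loading dock.  (the loading dock: 5K 2O; the warehouse floor: 0K 3O)
5. 3 knights → the warehouse floor.  (the loading dock: 2K 2O; the warehouse floor: 3K 3O)
6. 1 knight and 1 ogre ← the loading dock.  (the loading dock: 3K 3O; the warehouse floor: 2K 2O)
7. 3 knights → the warehouse floor.  (the loading dock: 0K 3O; the warehouse floor: 5K 2O)
8. 1 ogre ← the loading dock.  (the loading dock: 0K 4O; the warehouse floor: 5K 1O)
9. 2 ogres → the warehouse floor.  (the loading dock: 0K 2O; the warehouse floor: 5K 3O)
10. 1 ogre ← the loading dock.  (the loading dock: 0K 3O; the warehouse floor: 5K 2O)
11. 3 ogres → the warehouse floor.  (the loading dock: 0K 0O; the warehouse floor: 5K 5O)

11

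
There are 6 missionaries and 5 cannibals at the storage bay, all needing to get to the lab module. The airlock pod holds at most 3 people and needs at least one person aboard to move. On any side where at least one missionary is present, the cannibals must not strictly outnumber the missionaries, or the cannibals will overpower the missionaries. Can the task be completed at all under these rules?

1. 3 cannibals → the lab module.  (the storage bay: 6M 2C; the lab module: 0M 3C)
2. 1 cannibal ← the storage bay.  (the storage bay: 6M 3C; the lab module: 0M 2C)
3. 3 missionaries → the lab module.  (the storage bay: 3M 3C; the lab module: 3M 2C)
4. 1 missionary ← the storage bay.  (the storage bay: 4M 3C; the lab module: 2M 2C)
5. 2 missionaries and 1 cannibal → the lab module.  (the storage bay: 2M 2C; the lab module: 4M 3C)
6. 1 missionary ← the storage bay.  (the storage bay: 3M 2C; the lab module: 3M 3C)
7. 2 missionaries and 1 cannibal → the lab module.  (the storage bay: 1M 1C; the lab module: 5M 4C)
8. 1 missionary ← the storage bay.  (the storage bay: 2M 1C; the lab module: 4M 4C)
9. 2 missionaries and 1 cannibal → the lab module.  (the storage bay: 0M 0C; the lab module: 6M 5C)

Yes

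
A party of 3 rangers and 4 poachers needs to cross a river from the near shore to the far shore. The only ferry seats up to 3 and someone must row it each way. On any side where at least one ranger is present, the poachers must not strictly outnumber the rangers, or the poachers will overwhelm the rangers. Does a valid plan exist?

The poachers already outnumber the rangers at the near shore before anyone moves, so the starting position itself is disallowed.

No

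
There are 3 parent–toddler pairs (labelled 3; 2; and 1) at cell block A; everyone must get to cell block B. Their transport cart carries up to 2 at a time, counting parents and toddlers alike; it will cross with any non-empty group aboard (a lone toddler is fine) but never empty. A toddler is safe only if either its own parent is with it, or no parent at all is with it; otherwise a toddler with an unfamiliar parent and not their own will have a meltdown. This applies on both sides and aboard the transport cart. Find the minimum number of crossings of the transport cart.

11

Counting alone: each trip to cell block B takes at most 2 across and each return brings at least 1 back, so after t trips out (and t−1 returns) at most 2t − (t−1) of the 6 are across; that first reaches 6 at t = 5, so at least 9 crossings are needed.
The safety rule pushes this higher. Following every safe sequence of crossings, the most of the 6 that can be at cell block B as the transport cart arrives there on crossing 9 is 5 — never all 6.
So no plan with fewer than 11 crossings exists, and this one achieves 11:
1. parent 3 and toddler 3 cross → cell block B.
2. parent 3 crosses ← cell block A.
3. toddler 1 and toddler 2 cross → cell block B.
4. toddler 3 crosses ← cell block A.
5. parent 1 and parent 2 cross → cell block B.
6. parent 2 and toddler 2 cross ← cell block A.
7. parent 2 and parent 3 cross → cell block B.
8. toddler 1 crosses ← cell block A.
9. toddler 2 and toddler 3 cross → cell block B.
10. parent 1 crosses ← cell block A.
11. parent 1 and toddler 1 cross → cell block B.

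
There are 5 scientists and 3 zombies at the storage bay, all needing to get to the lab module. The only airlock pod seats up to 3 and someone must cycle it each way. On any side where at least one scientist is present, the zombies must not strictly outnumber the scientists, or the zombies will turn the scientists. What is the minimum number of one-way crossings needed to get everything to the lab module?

Counting alone: each trip to the lab module takes at most 3 across and each return brings at least 1 back, so after t trips out (and t−1 returns) at most 3t − (t−1) of the 8 are across; that first reaches 8 at t = 4, so at least 7 crossings are needed.
The plan below uses exactly 7 crossings, so it is optimal:
1. 2 zombies → the lab module.  (the storage bay: 5S 1Z; the lab module: 0S 2Z)
2. 1 zombie ← the storage bay.  (the storage bay: 5S 2Z; the lab module: 0S 1Z)
3. 2 scientists and 1 zombie → the lab module.  (the storage bay: 3S 1Z; the lab module: 2S 2Z)
4. 1 zombie ← the storage bay.  (the storage bay: 3S 2Z; the lab module: 2S 1Z)
5. 1 scientist and 2 zombies → the lab module.  (the storage bay: 2S 0Z; the lab module: 3S 3Z)
6. 1 zombie ← the storage bay.  (the storage bay: 2S 1Z; the lab module: 3S 2Z)
7. 2 scientists and 1 zombie → the lab module.  (the storage bay: 0S 0Z; the lab module: 5S 3Z)

7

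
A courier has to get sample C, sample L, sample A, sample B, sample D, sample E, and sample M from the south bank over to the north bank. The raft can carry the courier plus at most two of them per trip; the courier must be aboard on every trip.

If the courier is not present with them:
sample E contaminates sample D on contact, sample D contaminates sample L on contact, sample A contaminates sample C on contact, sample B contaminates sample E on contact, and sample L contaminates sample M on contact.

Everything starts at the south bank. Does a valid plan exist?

No

Whatever the first load, the items left behind include a forbidden pair without the courier. No opening move is safe, so no plan exists.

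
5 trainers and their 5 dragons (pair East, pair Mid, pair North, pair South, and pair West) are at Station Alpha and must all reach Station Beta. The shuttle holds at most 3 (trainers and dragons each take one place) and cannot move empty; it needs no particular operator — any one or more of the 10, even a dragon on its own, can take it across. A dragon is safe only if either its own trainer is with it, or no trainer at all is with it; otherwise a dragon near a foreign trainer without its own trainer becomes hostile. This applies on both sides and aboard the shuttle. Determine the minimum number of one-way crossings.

11

Counting alone: each trip to Station Beta takes at most 3 across and each return brings at least 1 back, so after t trips out (and t−1 returns) at most 3t − (t−1) of the 10 are across; that first reaches 10 at t = 5, so at least 9 crossings are needed.
The safety rule pushes this higher. Following every safe sequence of crossings, the most of the 10 that can be at Station Beta as the shuttle arrives there on crossing 9 is 9 — never all 10.
So no plan with fewer than 11 crossings exists, and this one achieves 11:
1. dragon East and trainer East cross → Station Beta.
2. trainer East crosses ← Station Alpha.
3. dragon Mid, dragon North, and dragon South cross → Station Beta.
4. dragon East crosses ← Station Alpha.
5. trainer Mid, trainer North, and trainer South cross → Station Beta.
6. dragon Mid and trainer Mid cross ← Station Alpha.
7. trainer East, trainer Mid, and trainer West cross → Station Beta.
8. dragon North crosses ← Station Alpha.
9. dragon East and dragon Mid cross → Station Beta.
10. dragon East crosses ← Station Alpha.
11. dragon East, dragon North, and dragon West cross → Station Beta.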